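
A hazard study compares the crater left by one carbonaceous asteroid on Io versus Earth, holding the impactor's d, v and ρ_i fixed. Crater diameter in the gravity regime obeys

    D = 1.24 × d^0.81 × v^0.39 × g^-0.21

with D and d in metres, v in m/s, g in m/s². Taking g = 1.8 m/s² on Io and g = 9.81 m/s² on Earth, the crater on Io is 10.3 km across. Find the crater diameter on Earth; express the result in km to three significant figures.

All impactor-dependent factors cancel in the ratio, leaving D_Earth/D_Io = (g_Earth/g_Io)^-0.21.
(9.81/1.8)^-0.21 = 5.450^-0.21 = 0.7004
D_Earth = 0.7004 × 10.3 km = 7.21 km

D ≈ 7.21 km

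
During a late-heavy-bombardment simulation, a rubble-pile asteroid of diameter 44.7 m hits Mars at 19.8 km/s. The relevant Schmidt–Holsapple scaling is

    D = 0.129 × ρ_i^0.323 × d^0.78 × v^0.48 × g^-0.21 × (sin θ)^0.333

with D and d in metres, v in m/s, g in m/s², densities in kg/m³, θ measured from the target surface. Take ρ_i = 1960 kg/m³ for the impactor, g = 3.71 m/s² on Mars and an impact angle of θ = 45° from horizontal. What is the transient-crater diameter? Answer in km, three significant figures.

In SI units: v = 19800 m/s.
ρ_i^0.323 = 1960^0.323 = 11.57
d^0.78 = 44.7^0.78 = 19.37
v^0.48 = 19800^0.48 = 115.5
g^-0.21 = 3.71^-0.21 = 0.7593
(sin 45°)^0.333 = 0.7071^0.333 = 0.8910
D = 0.129 × 11.57 × 19.37 × 115.5 × 0.7593 × 0.8910 = 2259 m
   = 2.259 km

D ≈ 2.26 km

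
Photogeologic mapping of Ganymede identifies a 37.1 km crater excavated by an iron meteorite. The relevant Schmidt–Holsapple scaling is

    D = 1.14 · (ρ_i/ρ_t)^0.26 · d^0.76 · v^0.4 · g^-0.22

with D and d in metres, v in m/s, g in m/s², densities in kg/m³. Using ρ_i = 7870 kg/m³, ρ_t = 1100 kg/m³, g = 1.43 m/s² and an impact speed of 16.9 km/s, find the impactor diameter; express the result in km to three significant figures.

d ≈ 2.92 km

Rearranging for d: d = [D / (1.14 · (7870/1100)^0.26 · 16900^0.4 · 1.43^-0.22)]^(1/0.76).
D = 37100 m.
(7870/1100)^0.26 = 1.668
16900^0.4 = 49.11
1.43^-0.22 = 0.9243
Denominator = 1.14 × 1.668 × 49.11 × 0.9243 = 86.31
D / 86.31 = 37100 / 86.31 = 429.8
d = 429.8^(1/0.76) = 429.8^1.3158 = 2916 m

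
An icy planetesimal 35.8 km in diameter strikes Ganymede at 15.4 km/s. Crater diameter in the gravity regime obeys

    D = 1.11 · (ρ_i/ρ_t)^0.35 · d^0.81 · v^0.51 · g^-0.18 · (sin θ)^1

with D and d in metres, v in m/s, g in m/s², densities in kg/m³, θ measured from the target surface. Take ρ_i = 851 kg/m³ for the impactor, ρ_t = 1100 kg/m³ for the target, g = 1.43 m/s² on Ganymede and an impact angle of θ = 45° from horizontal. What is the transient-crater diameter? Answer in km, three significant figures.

D ≈ 449 km

In SI units: d = 35800 m, v = 15400 m/s.
(ρ_i/ρ_t)^0.35 = (851/1100)^0.35 = 0.9141
d^0.81 = 35800^0.81 = 4883
v^0.51 = 15400^0.51 = 136.7
g^-0.18 = 1.43^-0.18 = 0.9376
(sin 45°)^1 = 0.7071^1 = 0.7071
D = 1.11 × 0.9141 × 4883 × 136.7 × 0.9376 × 0.7071 = 4.490 × 10^5 m
   = 449.0 km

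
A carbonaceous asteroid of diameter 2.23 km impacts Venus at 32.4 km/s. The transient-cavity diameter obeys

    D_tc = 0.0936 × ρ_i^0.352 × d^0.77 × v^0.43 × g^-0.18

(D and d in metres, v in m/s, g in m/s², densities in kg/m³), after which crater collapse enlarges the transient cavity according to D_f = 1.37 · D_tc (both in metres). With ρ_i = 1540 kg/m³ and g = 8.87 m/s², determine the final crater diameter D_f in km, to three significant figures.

D_f ≈ 37.8 km

In SI: d = 2230 m, v = 32400 m/s.
ρ_i^0.352 = 1540^0.352 = 13.24
d^0.77 = 2230^0.77 = 378.6
v^0.43 = 32400^0.43 = 87.00
g^-0.18 = 8.87^-0.18 = 0.6751
D_tc = 0.0936 × 13.24 × 378.6 × 87.00 × 0.6751 = 27560 m
D_f = 1.37 × 27560 = 37757 m
     = 37.76 km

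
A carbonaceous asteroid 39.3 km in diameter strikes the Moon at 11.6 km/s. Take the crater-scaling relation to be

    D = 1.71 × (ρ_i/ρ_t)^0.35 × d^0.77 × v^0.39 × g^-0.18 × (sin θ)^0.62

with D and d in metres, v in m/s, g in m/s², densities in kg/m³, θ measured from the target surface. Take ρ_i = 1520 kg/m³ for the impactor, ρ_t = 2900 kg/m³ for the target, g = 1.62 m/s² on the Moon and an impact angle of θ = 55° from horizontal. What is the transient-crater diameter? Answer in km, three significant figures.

D ≈ 147 km

In SI units: d = 39300 m, v = 11600 m/s.
(ρ_i/ρ_t)^0.35 = (1520/2900)^0.35 = 0.7976
d^0.77 = 39300^0.77 = 3449
v^0.39 = 11600^0.39 = 38.47
g^-0.18 = 1.62^-0.18 = 0.9168
(sin 55°)^0.62 = 0.8192^0.62 = 0.8837
D = 1.71 × 0.7976 × 3449 × 38.47 × 0.9168 × 0.8837 = 1.466 × 10^5 m
   = 146.6 km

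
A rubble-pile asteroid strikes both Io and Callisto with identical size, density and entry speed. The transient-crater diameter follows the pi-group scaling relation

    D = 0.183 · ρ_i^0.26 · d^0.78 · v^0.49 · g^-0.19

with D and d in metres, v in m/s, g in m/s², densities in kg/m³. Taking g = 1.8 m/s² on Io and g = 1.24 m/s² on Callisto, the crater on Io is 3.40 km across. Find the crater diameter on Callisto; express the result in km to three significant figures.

D ≈ 3.65 km

All impactor-dependent factors cancel in the ratio, leaving D_Callisto/D_Io = (g_Callisto/g_Io)^-0.19.
(1.24/1.8)^-0.19 = 0.6889^-0.19 = 1.073
D_Callisto = 1.073 × 3.40 km = 3.65 km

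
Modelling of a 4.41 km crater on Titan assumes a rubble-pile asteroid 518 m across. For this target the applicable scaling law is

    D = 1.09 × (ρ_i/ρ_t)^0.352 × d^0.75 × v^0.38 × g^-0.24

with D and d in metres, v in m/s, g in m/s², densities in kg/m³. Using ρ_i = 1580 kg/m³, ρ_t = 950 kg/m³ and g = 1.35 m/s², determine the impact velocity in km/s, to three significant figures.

v ≈ 10.3 km/s

Rearranging for v: v = [D / (1.09 · (1580/950)^0.352 · 518^0.75 · 1.35^-0.24)]^(1/0.38).
D = 4410 m.
(1580/950)^0.352 = 1.196
518^0.75 = 108.6
1.35^-0.24 = 0.9305
Denominator = 1.09 × 1.196 × 108.6 × 0.9305 = 131.7
D / 131.7 = 4410 / 131.7 = 33.49
v = 33.49^(1/0.38) = 33.49^2.6316 = 10303 m/s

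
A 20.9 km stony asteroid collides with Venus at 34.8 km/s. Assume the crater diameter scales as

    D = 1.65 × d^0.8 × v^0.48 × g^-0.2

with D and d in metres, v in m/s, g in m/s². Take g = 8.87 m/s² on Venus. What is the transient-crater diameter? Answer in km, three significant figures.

D ≈ 461 km

In SI units: d = 20900 m, v = 34800 m/s.
d^0.8 = 20900^0.8 = 2858
v^0.48 = 34800^0.48 = 151.3
g^-0.2 = 8.87^-0.2 = 0.6463
D = 1.65 × 2858 × 151.3 × 0.6463 = 4.611 × 10^5 m
   = 461.1 km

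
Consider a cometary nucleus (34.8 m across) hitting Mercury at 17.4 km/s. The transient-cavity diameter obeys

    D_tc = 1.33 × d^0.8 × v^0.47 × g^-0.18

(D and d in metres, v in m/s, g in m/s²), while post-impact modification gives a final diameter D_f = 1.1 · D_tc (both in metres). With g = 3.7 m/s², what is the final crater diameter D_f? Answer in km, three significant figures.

D_f ≈ 1.95 km

v = 17400 m/s.
d^0.8 = 34.8^0.8 = 17.11
v^0.47 = 17400^0.47 = 98.41
g^-0.18 = 3.7^-0.18 = 0.7902
D_tc = 1.33 × 17.11 × 98.41 × 0.7902 = 1770 m
D_f = 1.1 × 1770 = 1947 m
     = 1.947 km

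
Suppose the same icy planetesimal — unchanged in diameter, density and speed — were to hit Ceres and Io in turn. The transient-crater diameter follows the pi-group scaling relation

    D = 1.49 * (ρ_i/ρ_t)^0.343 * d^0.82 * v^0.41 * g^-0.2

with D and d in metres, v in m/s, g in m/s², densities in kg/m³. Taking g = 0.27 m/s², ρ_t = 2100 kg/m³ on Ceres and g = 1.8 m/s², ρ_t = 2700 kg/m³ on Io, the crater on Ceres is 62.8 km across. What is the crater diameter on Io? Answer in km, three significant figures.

The impactor-only factors (d, v, ρ_i) cancel in the ratio, leaving D_Io/D_Ceres = (g_Io/g_Ceres)^-0.2 · (ρ_t,Ceres/ρ_t,Io)^0.343.
(1.8/0.27)^-0.2 = 6.667^-0.2 = 0.6842
(2100/2700)^0.343 = 0.7778^0.343 = 0.9174
Ratio = 0.6842 × 0.9174 = 0.6277
D_Io = 0.6277 × 62.8 km = 39.4 km

D ≈ 39.4 km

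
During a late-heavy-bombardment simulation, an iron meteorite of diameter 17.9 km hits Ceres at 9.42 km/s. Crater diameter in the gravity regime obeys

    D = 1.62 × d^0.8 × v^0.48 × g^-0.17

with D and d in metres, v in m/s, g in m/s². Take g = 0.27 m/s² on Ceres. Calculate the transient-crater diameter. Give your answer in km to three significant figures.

In SI units: d = 17900 m, v = 9420 m/s.
d^0.8 = 17900^0.8 = 2525
v^0.48 = 9420^0.48 = 80.82
g^-0.17 = 0.27^-0.17 = 1.249
D = 1.62 × 2525 × 80.82 × 1.249 = 4.129 × 10^5 m
   = 412.9 km

D ≈ 413 km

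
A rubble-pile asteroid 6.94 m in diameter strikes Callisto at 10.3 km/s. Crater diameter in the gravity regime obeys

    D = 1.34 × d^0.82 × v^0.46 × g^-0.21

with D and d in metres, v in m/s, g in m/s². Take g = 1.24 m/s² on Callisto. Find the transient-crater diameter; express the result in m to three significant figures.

D ≈ 440 m

In SI units: v = 10300 m/s.
d^0.82 = 6.94^0.82 = 4.897
v^0.46 = 10300^0.46 = 70.13
g^-0.21 = 1.24^-0.21 = 0.9558
D = 1.34 × 4.897 × 70.13 × 0.9558 = 439.9 m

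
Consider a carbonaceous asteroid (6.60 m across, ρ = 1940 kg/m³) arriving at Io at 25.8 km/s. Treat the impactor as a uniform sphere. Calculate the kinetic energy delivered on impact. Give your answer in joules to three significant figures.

v = 25800 m/s.
Mass m = (π/6) ρ d³ = (π/6) × 1940 × (6.6)³ = 2.920 × 10^5 kg
E = ½ m v² = 0.5 × 2.920 × 10^5 × (25800)² = 9.718 × 10^13 J

E ≈ 9.72 × 10^13 J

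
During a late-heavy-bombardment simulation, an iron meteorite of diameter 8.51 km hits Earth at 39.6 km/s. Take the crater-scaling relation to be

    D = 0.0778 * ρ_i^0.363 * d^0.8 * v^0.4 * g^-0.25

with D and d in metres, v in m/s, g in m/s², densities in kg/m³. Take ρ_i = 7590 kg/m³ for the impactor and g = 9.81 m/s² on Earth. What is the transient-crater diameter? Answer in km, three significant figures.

D ≈ 108 km

In SI units: d = 8510 m, v = 39600 m/s.
ρ_i^0.363 = 7590^0.363 = 25.62
d^0.8 = 8510^0.8 = 1393
v^0.4 = 39600^0.4 = 69.04
g^-0.25 = 9.81^-0.25 = 0.5650
D = 0.0778 × 25.62 × 1393 × 69.04 × 0.5650 = 1.083 × 10^5 m
   = 108.3 km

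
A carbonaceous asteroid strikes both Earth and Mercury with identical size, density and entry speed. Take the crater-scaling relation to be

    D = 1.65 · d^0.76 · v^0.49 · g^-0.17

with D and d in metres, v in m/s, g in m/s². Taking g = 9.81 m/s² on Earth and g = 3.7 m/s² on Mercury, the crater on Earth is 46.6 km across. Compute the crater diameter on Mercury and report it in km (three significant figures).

All impactor-dependent factors cancel in the ratio, leaving D_Mercury/D_Earth = (g_Mercury/g_Earth)^-0.17.
(3.7/9.81)^-0.17 = 0.3772^-0.17 = 1.180
D_Mercury = 1.180 × 46.6 km = 55.0 km

D ≈ 55.0 km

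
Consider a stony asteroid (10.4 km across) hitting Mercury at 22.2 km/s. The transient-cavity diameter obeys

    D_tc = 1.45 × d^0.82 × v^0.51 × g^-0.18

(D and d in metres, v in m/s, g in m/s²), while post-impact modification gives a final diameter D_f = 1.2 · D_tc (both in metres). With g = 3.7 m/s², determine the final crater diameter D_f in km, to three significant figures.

D_f ≈ 446 km

In SI: d = 10400 m, v = 22200 m/s.
d^0.82 = 10400^0.82 = 1968
v^0.51 = 22200^0.51 = 164.7
g^-0.18 = 3.7^-0.18 = 0.7902
D_tc = 1.45 × 1968 × 164.7 × 0.7902 = 3.714 × 10^5 m
D_f = 1.2 × 3.714 × 10^5 = 4.457 × 10^5 m
     = 445.7 km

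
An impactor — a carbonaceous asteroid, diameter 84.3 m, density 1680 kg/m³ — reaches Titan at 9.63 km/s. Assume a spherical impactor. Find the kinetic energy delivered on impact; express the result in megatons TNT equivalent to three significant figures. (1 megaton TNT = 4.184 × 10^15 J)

v = 9630 m/s.
Mass m = (π/6) ρ d³ = (π/6) × 1680 × (84.3)³ = 5.270 × 10^8 kg
E = ½ m v² = 0.5 × 5.270 × 10^8 × (9630)² = 2.444 × 10^16 J
   = 2.444 × 10^16 / 4.184×10^15 = 5.841 Mt

E ≈ 5.84 Mt TNT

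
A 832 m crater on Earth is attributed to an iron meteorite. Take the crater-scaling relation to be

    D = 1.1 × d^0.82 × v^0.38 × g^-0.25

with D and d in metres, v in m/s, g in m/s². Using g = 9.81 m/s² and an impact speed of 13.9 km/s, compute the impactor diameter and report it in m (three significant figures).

d ≈ 78.2 m

Rearranging for d: d = [D / (1.1 · 13900^0.38 · 9.81^-0.25)]^(1/0.82).
13900^0.38 = 37.53
9.81^-0.25 = 0.5650
Denominator = 1.1 × 37.53 × 0.5650 = 23.32
D / 23.32 = 832 / 23.32 = 35.68
d = 35.68^(1/0.82) = 35.68^1.2195 = 78.20 m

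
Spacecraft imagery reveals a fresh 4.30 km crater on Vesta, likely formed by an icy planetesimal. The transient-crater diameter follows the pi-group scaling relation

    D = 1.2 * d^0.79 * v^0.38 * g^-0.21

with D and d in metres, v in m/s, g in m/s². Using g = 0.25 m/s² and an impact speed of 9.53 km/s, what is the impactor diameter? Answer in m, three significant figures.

Rearranging for d: d = [D / (1.2 · 9530^0.38 · 0.25^-0.21)]^(1/0.79).
D = 4300 m.
9530^0.38 = 32.51
0.25^-0.21 = 1.338
Denominator = 1.2 × 32.51 × 1.338 = 52.20
D / 52.20 = 4300 / 52.20 = 82.38
d = 82.38^(1/0.79) = 82.38^1.2658 = 266.1 m

d ≈ 266 m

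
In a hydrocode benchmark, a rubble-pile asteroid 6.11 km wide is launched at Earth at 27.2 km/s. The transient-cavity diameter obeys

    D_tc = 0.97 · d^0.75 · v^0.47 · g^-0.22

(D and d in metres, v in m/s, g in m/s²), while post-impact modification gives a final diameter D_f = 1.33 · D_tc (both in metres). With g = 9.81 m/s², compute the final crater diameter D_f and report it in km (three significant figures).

In SI: d = 6110 m, v = 27200 m/s.
d^0.75 = 6110^0.75 = 691.1
v^0.47 = 27200^0.47 = 121.4
g^-0.22 = 9.81^-0.22 = 0.6051
D_tc = 0.97 × 691.1 × 121.4 × 0.6051 = 49240 m
D_f = 1.33 × 49240 = 65489 m
     = 65.49 km

D_f ≈ 65.5 km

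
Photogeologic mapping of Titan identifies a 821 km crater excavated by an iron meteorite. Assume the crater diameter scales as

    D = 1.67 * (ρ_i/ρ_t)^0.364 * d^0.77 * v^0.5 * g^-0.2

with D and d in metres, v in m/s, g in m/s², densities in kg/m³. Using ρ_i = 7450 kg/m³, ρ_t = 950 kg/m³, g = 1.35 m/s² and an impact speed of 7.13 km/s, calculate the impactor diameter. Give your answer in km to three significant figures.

Rearranging for d: d = [D / (1.67 · (7450/950)^0.364 · 7130^0.5 · 1.35^-0.2)]^(1/0.77).
D = 821000 m.
(7450/950)^0.364 = 2.116
7130^0.5 = 84.44
1.35^-0.2 = 0.9417
Denominator = 1.67 × 2.116 × 84.44 × 0.9417 = 281.0
D / 281.0 = 821000 / 281.0 = 2922
d = 2922^(1/0.77) = 2922^1.2987 = 31687 m

d ≈ 31.7 km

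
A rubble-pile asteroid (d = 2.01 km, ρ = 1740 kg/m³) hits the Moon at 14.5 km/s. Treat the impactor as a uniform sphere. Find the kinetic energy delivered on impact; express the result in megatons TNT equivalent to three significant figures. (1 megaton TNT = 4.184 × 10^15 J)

d = 2010 m; v = 14500 m/s.
Mass m = (π/6) ρ d³ = (π/6) × 1740 × (2010)³ = 7.398 × 10^12 kg
E = ½ m v² = 0.5 × 7.398 × 10^12 × (14500)² = 7.777 × 10^20 J
   = 7.777 × 10^20 / 4.184×10^15 = 1.859 × 10^5 Mt

E ≈ 1.86 × 10^5 Mt TNT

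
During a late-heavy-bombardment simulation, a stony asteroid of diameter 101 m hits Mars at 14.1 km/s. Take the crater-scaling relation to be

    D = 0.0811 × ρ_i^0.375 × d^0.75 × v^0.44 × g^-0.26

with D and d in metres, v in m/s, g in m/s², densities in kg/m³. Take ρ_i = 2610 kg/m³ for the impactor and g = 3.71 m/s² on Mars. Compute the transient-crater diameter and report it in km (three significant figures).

In SI units: v = 14100 m/s.
ρ_i^0.375 = 2610^0.375 = 19.11
d^0.75 = 101^0.75 = 31.86
v^0.44 = 14100^0.44 = 66.94
g^-0.26 = 3.71^-0.26 = 0.7112
D = 0.0811 × 19.11 × 31.86 × 66.94 × 0.7112 = 2351 m
   = 2.351 km

D ≈ 2.35 km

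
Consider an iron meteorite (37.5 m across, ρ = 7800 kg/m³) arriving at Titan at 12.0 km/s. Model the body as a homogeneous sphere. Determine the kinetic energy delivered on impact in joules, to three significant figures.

v = 12000 m/s.
Mass m = (π/6) ρ d³ = (π/6) × 7800 × (37.5)³ = 2.154 × 10^8 kg
E = ½ m v² = 0.5 × 2.154 × 10^8 × (12000)² = 1.551 × 10^16 J

E ≈ 1.55 × 10^16 J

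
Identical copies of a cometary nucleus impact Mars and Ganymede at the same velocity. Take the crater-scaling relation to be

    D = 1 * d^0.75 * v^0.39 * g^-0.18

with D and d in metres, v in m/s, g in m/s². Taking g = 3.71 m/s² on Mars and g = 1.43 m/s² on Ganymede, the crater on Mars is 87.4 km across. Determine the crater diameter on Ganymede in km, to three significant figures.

All impactor-dependent factors cancel in the ratio, leaving D_Ganymede/D_Mars = (g_Ganymede/g_Mars)^-0.18.
(1.43/3.71)^-0.18 = 0.3854^-0.18 = 1.187
D_Ganymede = 1.187 × 87.4 km = 104 km

D ≈ 104 km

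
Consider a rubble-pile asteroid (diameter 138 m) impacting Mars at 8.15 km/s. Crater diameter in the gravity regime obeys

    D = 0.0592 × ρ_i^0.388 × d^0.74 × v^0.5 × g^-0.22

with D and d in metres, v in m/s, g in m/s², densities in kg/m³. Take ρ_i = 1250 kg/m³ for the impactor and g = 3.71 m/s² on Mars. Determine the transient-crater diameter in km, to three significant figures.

D ≈ 2.44 km

In SI units: v = 8150 m/s.
ρ_i^0.388 = 1250^0.388 = 15.91
d^0.74 = 138^0.74 = 38.33
v^0.5 = 8150^0.5 = 90.28
g^-0.22 = 3.71^-0.22 = 0.7494
D = 0.0592 × 15.91 × 38.33 × 90.28 × 0.7494 = 2443 m
   = 2.443 km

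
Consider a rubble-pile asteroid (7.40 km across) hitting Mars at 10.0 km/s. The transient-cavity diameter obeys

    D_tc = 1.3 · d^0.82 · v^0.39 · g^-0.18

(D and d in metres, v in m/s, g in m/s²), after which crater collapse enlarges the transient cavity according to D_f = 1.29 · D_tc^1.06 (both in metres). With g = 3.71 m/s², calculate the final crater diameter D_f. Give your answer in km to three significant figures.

D_f ≈ 138 km

In SI: d = 7400 m, v = 10000 m/s.
d^0.82 = 7400^0.82 = 1489
v^0.39 = 10000^0.39 = 36.31
g^-0.18 = 3.71^-0.18 = 0.7898
D_tc = 1.3 × 1489 × 36.31 × 0.7898 = 55510 m
D_f = 1.29 × (55510)^1.06 = 1.379 × 10^5 m
     = 137.9 km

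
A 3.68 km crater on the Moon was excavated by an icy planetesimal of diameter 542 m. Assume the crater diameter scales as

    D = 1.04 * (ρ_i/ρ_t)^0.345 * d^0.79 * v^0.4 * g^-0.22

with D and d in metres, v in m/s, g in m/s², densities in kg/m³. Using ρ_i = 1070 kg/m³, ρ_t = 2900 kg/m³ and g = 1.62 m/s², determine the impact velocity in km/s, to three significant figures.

Rearranging for v: v = [D / (1.04 · (1070/2900)^0.345 · 542^0.79 · 1.62^-0.22)]^(1/0.4).
D = 3680 m.
(1070/2900)^0.345 = 0.7089
542^0.79 = 144.5
1.62^-0.22 = 0.8993
Denominator = 1.04 × 0.7089 × 144.5 × 0.8993 = 95.81
D / 95.81 = 3680 / 95.81 = 38.41
v = 38.41^(1/0.4) = 38.41^2.5 = 9143 m/s

v ≈ 9.14 km/s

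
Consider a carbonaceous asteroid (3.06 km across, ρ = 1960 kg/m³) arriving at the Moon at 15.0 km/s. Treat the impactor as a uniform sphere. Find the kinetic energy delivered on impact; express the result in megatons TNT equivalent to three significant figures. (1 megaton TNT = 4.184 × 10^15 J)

d = 3060 m; v = 15000 m/s.
Mass m = (π/6) ρ d³ = (π/6) × 1960 × (3060)³ = 2.940 × 10^13 kg
E = ½ m v² = 0.5 × 2.940 × 10^13 × (15000)² = 3.308 × 10^21 J
   = 3.308 × 10^21 / 4.184×10^15 = 7.906 × 10^5 Mt

E ≈ 7.91 × 10^5 Mt TNT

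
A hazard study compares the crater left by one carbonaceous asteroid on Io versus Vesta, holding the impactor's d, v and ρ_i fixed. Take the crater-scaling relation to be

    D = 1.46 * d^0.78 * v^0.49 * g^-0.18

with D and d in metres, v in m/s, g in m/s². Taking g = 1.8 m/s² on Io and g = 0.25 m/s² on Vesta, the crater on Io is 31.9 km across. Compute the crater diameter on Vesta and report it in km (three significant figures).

D ≈ 45.5 km

All impactor-dependent factors cancel in the ratio, leaving D_Vesta/D_Io = (g_Vesta/g_Io)^-0.18.
(0.25/1.8)^-0.18 = 0.1389^-0.18 = 1.427
D_Vesta = 1.427 × 31.9 km = 45.5 km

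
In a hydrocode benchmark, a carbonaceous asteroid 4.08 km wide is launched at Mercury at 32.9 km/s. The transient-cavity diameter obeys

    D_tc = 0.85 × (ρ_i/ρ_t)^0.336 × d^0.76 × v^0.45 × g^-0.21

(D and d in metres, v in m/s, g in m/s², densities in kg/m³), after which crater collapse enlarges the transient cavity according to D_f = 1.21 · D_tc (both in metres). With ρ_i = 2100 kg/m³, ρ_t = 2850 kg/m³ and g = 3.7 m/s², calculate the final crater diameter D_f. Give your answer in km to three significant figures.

In SI: d = 4080 m, v = 32900 m/s.
(ρ_i/ρ_t)^0.336 = (2100/2850)^0.336 = 0.9025
d^0.76 = 4080^0.76 = 554.8
v^0.45 = 32900^0.45 = 107.8
g^-0.21 = 3.7^-0.21 = 0.7598
D_tc = 0.85 × 0.9025 × 554.8 × 107.8 × 0.7598 = 34860 m
D_f = 1.21 × 34860 = 42181 m
     = 42.18 km

D_f ≈ 42.2 km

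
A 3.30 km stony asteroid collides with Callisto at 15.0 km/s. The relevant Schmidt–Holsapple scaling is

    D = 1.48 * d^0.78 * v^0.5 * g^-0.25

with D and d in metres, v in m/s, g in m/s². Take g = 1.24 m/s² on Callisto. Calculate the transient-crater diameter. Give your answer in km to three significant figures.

D ≈ 95.4 km

In SI units: d = 3300 m, v = 15000 m/s.
d^0.78 = 3300^0.78 = 555.2
v^0.5 = 15000^0.5 = 122.5
g^-0.25 = 1.24^-0.25 = 0.9476
D = 1.48 × 555.2 × 122.5 × 0.9476 = 95383 m
   = 95.38 km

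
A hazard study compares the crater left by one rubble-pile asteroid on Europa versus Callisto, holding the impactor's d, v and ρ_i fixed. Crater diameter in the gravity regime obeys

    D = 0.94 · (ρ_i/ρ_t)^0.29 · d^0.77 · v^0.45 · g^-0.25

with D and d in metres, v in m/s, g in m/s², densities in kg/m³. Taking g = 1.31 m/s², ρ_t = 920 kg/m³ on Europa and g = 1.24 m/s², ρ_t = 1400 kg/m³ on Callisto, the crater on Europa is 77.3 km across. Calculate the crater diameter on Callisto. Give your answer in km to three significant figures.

The impactor-only factors (d, v, ρ_i) cancel in the ratio, leaving D_Callisto/D_Europa = (g_Callisto/g_Europa)^-0.25 · (ρ_t,Europa/ρ_t,Callisto)^0.29.
(1.24/1.31)^-0.25 = 0.9466^-0.25 = 1.014
(920/1400)^0.29 = 0.6571^0.29 = 0.8853
Ratio = 1.014 × 0.8853 = 0.8977
D_Callisto = 0.8977 × 77.3 km = 69.4 km

D ≈ 69.4 km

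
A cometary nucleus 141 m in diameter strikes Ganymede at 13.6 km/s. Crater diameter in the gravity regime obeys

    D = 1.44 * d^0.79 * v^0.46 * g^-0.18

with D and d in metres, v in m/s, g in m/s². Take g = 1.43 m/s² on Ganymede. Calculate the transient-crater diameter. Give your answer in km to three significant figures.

In SI units: v = 13600 m/s.
d^0.79 = 141^0.79 = 49.88
v^0.46 = 13600^0.46 = 79.69
g^-0.18 = 1.43^-0.18 = 0.9376
D = 1.44 × 49.88 × 79.69 × 0.9376 = 5367 m
   = 5.367 km

D ≈ 5.37 km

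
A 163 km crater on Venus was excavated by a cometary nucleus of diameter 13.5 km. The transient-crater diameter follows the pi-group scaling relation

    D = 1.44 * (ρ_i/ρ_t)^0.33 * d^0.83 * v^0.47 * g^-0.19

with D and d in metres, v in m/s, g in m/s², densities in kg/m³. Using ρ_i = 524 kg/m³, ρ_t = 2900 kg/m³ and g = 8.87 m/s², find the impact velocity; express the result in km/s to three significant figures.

v ≈ 23.1 km/s

Rearranging for v: v = [D / (1.44 · (524/2900)^0.33 · 13500^0.83 · 8.87^-0.19)]^(1/0.47).
D = 163000 m.
(524/2900)^0.33 = 0.5686
13500^0.83 = 2680
8.87^-0.19 = 0.6605
Denominator = 1.44 × 0.5686 × 2680 × 0.6605 = 1449
D / 1449 = 163000 / 1449 = 112.5
v = 112.5^(1/0.47) = 112.5^2.1277 = 23133 m/s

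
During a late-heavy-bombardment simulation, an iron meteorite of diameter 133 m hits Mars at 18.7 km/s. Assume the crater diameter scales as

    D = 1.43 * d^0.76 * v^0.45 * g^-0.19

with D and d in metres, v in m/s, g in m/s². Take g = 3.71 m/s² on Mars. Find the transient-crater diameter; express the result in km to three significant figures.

In SI units: v = 18700 m/s.
d^0.76 = 133^0.76 = 41.13
v^0.45 = 18700^0.45 = 83.62
g^-0.19 = 3.71^-0.19 = 0.7795
D = 1.43 × 41.13 × 83.62 × 0.7795 = 3834 m
   = 3.834 km

D ≈ 3.83 km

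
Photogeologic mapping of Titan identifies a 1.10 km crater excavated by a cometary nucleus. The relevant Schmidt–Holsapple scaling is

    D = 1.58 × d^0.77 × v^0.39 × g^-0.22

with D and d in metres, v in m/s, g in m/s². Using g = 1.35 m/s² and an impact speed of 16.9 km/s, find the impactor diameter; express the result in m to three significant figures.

d ≈ 38.7 m

Rearranging for d: d = [D / (1.58 · 16900^0.39 · 1.35^-0.22)]^(1/0.77).
D = 1100 m.
16900^0.39 = 44.55
1.35^-0.22 = 0.9361
Denominator = 1.58 × 44.55 × 0.9361 = 65.89
D / 65.89 = 1100 / 65.89 = 16.69
d = 16.69^(1/0.77) = 16.69^1.2987 = 38.69 m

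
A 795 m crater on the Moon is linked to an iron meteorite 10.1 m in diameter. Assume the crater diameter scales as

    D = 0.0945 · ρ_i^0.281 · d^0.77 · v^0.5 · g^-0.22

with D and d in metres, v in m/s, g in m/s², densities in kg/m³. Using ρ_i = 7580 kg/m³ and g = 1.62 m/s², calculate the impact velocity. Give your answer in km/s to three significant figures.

Rearranging for v: v = [D / (0.0945 · 7580^0.281 · 10.1^0.77 · 1.62^-0.22)]^(1/0.5).
7580^0.281 = 12.31
10.1^0.77 = 5.934
1.62^-0.22 = 0.8993
Denominator = 0.0945 × 12.31 × 5.934 × 0.8993 = 6.208
D / 6.208 = 795 / 6.208 = 128.1
v = 128.1^(1/0.5) = 128.1^2 = 16410 m/s

v ≈ 16.4 km/s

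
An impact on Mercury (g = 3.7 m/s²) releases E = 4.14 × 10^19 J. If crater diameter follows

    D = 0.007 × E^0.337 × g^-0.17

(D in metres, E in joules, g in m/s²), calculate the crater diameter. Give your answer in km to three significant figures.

D ≈ 22.9 km

E^0.337 = (4.14 × 10^19)^0.337 = 4.083 × 10^6
g^-0.17 = 3.7^-0.17 = 0.8006
D = 0.007 × 4.083 × 10^6 × 0.8006 = 22882 m
   = 22.88 km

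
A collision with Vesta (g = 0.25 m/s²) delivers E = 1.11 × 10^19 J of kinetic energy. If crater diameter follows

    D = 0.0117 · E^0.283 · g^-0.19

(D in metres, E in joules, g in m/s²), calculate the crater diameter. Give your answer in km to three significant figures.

D ≈ 3.74 km

E^0.283 = (1.11 × 10^19)^0.283 = 2.454 × 10^5
g^-0.19 = 0.25^-0.19 = 1.301
D = 0.0117 × 2.454 × 10^5 × 1.301 = 3735 m
   = 3.735 km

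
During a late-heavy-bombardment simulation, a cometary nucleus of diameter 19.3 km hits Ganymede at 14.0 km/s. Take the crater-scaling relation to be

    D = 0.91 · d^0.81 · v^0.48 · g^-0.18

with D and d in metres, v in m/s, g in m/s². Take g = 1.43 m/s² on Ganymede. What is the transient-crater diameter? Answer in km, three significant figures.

D ≈ 247 km

In SI units: d = 19300 m, v = 14000 m/s.
d^0.81 = 19300^0.81 = 2960
v^0.48 = 14000^0.48 = 97.76
g^-0.18 = 1.43^-0.18 = 0.9376
D = 0.91 × 2960 × 97.76 × 0.9376 = 2.469 × 10^5 m
   = 246.9 km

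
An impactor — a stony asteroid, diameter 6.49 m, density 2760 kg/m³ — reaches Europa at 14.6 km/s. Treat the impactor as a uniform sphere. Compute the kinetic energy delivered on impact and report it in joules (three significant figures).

v = 14600 m/s.
Mass m = (π/6) ρ d³ = (π/6) × 2760 × (6.49)³ = 3.950 × 10^5 kg
E = ½ m v² = 0.5 × 3.950 × 10^5 × (14600)² = 4.210 × 10^13 J

E ≈ 4.21 × 10^13 J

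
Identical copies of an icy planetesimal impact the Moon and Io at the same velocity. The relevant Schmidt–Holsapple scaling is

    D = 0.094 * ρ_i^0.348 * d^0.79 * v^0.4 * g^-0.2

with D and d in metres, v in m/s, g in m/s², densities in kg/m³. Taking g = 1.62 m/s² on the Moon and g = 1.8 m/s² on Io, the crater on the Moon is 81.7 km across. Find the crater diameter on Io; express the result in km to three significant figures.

D ≈ 80.0 km

All impactor-dependent factors cancel in the ratio, leaving D_Io/D_Moon = (g_Io/g_Moon)^-0.2.
(1.8/1.62)^-0.2 = 1.111^-0.2 = 0.9792
D_Io = 0.9792 × 81.7 km = 80.0 km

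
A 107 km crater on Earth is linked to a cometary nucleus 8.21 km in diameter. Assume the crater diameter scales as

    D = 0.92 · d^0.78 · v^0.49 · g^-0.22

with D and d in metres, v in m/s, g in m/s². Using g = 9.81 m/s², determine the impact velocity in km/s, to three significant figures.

Rearranging for v: v = [D / (0.92 · 8210^0.78 · 9.81^-0.22)]^(1/0.49).
D = 107000 m.
8210^0.78 = 1130
9.81^-0.22 = 0.6051
Denominator = 0.92 × 1130 × 0.6051 = 629.1
D / 629.1 = 107000 / 629.1 = 170.1
v = 170.1^(1/0.49) = 170.1^2.0408 = 35680 m/s

v ≈ 35.7 km/s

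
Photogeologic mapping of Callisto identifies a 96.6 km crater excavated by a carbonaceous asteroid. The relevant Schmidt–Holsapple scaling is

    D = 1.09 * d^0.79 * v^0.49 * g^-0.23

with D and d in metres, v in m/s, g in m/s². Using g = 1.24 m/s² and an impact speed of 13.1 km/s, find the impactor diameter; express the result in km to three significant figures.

d ≈ 5.45 km

Rearranging for d: d = [D / (1.09 · 13100^0.49 · 1.24^-0.23)]^(1/0.79).
D = 96600 m.
13100^0.49 = 104.1
1.24^-0.23 = 0.9517
Denominator = 1.09 × 104.1 × 0.9517 = 108.0
D / 108.0 = 96600 / 108.0 = 894.4
d = 894.4^(1/0.79) = 894.4^1.2658 = 5446 m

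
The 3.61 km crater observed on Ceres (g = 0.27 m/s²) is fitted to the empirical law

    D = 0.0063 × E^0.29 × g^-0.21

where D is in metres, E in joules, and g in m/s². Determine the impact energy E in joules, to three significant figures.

Rearranging: E = [D / (0.0063 · g^-0.21)]^(1/0.29).
D = 3610 m.
g^-0.21 = 0.27^-0.21 = 1.316
D / (0.0063 × 1.316) = 3610 / (8.291 × 10^-3) = 4.354 × 10^5
E = (4.354 × 10^5)^3.4483 = 2.783 × 10^19 J

E ≈ 2.78 × 10^19 J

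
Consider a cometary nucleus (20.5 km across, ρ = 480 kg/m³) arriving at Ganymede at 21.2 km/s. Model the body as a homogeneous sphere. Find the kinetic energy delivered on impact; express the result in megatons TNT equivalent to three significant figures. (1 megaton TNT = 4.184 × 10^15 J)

E ≈ 1.16 × 10^8 Mt TNT

d = 20500 m; v = 21200 m/s.
Mass m = (π/6) ρ d³ = (π/6) × 480 × (20500)³ = 2.165 × 10^15 kg
E = ½ m v² = 0.5 × 2.165 × 10^15 × (21200)² = 4.865 × 10^23 J
   = 4.865 × 10^23 / 4.184×10^15 = 1.163 × 10^8 Mt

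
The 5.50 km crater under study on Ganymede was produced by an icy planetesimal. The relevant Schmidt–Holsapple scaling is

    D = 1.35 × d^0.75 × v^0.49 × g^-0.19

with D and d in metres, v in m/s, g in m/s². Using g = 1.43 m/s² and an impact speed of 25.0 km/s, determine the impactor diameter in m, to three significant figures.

d ≈ 95.4 m

Rearranging for d: d = [D / (1.35 · 25000^0.49 · 1.43^-0.19)]^(1/0.75).
D = 5500 m.
25000^0.49 = 142.9
1.43^-0.19 = 0.9343
Denominator = 1.35 × 142.9 × 0.9343 = 180.2
D / 180.2 = 5500 / 180.2 = 30.52
d = 30.52^(1/0.75) = 30.52^1.3333 = 95.37 m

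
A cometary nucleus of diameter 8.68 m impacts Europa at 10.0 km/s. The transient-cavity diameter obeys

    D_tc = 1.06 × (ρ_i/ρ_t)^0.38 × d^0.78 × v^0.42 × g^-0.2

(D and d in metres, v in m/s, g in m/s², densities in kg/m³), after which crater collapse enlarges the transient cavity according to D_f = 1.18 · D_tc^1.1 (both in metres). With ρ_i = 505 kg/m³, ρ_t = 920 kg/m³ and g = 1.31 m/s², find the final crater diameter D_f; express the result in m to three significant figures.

v = 10000 m/s.
(ρ_i/ρ_t)^0.38 = (505/920)^0.38 = 0.7962
d^0.78 = 8.68^0.78 = 5.396
v^0.42 = 10000^0.42 = 47.86
g^-0.2 = 1.31^-0.2 = 0.9474
D_tc = 1.06 × 0.7962 × 5.396 × 47.86 × 0.9474 = 206.5 m
D_f = 1.18 × (206.5)^1.1 = 415.2 m

D_f ≈ 415 m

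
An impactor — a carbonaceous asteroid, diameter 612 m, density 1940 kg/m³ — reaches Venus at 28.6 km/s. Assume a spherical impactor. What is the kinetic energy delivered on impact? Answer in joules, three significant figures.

E ≈ 9.52 × 10^19 J

v = 28600 m/s.
Mass m = (π/6) ρ d³ = (π/6) × 1940 × (612)³ = 2.328 × 10^11 kg
E = ½ m v² = 0.5 × 2.328 × 10^11 × (28600)² = 9.521 × 10^19 J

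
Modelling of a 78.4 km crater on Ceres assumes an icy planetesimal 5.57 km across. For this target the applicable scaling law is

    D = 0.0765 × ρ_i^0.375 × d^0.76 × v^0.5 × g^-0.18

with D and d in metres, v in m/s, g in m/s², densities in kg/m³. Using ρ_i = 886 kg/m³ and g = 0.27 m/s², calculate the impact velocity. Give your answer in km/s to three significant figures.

v ≈ 8.17 km/s

Rearranging for v: v = [D / (0.0765 · 886^0.375 · 5570^0.76 · 0.27^-0.18)]^(1/0.5).
D = 78400 m.
886^0.375 = 12.74
5570^0.76 = 702.8
0.27^-0.18 = 1.266
Denominator = 0.0765 × 12.74 × 702.8 × 1.266 = 867.2
D / 867.2 = 78400 / 867.2 = 90.41
v = 90.41^(1/0.5) = 90.41^2 = 8174 m/s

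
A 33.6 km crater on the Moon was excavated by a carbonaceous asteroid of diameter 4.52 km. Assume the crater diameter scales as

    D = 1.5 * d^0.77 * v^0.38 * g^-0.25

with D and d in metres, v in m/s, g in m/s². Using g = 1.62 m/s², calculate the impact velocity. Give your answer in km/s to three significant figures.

v ≈ 15.1 km/s

Rearranging for v: v = [D / (1.5 · 4520^0.77 · 1.62^-0.25)]^(1/0.38).
D = 33600 m.
4520^0.77 = 652.3
1.62^-0.25 = 0.8864
Denominator = 1.5 × 652.3 × 0.8864 = 867.3
D / 867.3 = 33600 / 867.3 = 38.74
v = 38.74^(1/0.38) = 38.74^2.6316 = 15115 m/s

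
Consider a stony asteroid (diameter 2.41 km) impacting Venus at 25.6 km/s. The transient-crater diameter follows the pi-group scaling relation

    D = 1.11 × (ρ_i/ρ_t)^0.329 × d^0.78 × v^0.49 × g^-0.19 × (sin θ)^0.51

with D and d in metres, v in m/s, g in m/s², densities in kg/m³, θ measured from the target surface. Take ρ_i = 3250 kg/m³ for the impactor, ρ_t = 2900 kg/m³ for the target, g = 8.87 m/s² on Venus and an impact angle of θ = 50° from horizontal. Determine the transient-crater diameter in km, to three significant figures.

In SI units: d = 2410 m, v = 25600 m/s.
(ρ_i/ρ_t)^0.329 = (3250/2900)^0.329 = 1.038
d^0.78 = 2410^0.78 = 434.5
v^0.49 = 25600^0.49 = 144.6
g^-0.19 = 8.87^-0.19 = 0.6605
(sin 50°)^0.51 = 0.7660^0.51 = 0.8729
D = 1.11 × 1.038 × 434.5 × 144.6 × 0.6605 × 0.8729 = 41736 m
   = 41.74 km

D ≈ 41.7 km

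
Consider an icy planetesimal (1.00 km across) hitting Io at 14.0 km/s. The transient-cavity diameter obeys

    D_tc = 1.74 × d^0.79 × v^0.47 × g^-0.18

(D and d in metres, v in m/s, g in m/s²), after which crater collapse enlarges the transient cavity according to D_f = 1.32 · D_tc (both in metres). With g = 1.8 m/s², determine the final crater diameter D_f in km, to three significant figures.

D_f ≈ 43.0 km

In SI: d = 1000 m, v = 14000 m/s.
d^0.79 = 1000^0.79 = 234.4
v^0.47 = 14000^0.47 = 88.85
g^-0.18 = 1.8^-0.18 = 0.8996
D_tc = 1.74 × 234.4 × 88.85 × 0.8996 = 32600 m
D_f = 1.32 × 32600 = 43032 m
     = 43.03 km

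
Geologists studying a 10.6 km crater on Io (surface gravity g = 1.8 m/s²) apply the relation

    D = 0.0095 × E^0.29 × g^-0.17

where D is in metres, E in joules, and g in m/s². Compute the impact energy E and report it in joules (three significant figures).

E ≈ 1.01 × 10^21 J

Rearranging: E = [D / (0.0095 · g^-0.17)]^(1/0.29).
D = 10600 m.
g^-0.17 = 1.8^-0.17 = 0.9049
D / (0.0095 × 0.9049) = 10600 / (8.597 × 10^-3) = 1.233 × 10^6
E = (1.233 × 10^6)^3.4483 = 1.008 × 10^21 J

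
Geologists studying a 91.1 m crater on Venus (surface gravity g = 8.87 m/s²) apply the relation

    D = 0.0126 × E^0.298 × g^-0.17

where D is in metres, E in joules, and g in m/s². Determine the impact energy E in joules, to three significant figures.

Rearranging: E = [D / (0.0126 · g^-0.17)]^(1/0.298).
g^-0.17 = 8.87^-0.17 = 0.6900
D / (0.0126 × 0.6900) = 91.1 / (8.694 × 10^-3) = 1.048 × 10^4
E = (1.048 × 10^4)^3.3557 = 3.098 × 10^13 J

E ≈ 3.10 × 10^13 J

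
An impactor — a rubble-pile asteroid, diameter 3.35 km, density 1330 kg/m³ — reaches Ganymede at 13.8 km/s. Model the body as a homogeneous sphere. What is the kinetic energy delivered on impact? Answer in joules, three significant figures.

d = 3350 m; v = 13800 m/s.
Mass m = (π/6) ρ d³ = (π/6) × 1330 × (3350)³ = 2.618 × 10^13 kg
E = ½ m v² = 0.5 × 2.618 × 10^13 × (13800)² = 2.493 × 10^21 J

E ≈ 2.49 × 10^21 J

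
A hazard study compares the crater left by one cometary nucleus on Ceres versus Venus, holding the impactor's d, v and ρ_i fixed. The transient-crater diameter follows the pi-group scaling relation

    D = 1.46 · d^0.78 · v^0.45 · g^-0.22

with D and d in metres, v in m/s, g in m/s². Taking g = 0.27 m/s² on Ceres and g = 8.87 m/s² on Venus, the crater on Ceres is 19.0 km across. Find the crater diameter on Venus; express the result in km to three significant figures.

D ≈ 8.81 km

All impactor-dependent factors cancel in the ratio, leaving D_Venus/D_Ceres = (g_Venus/g_Ceres)^-0.22.
(8.87/0.27)^-0.22 = 32.85^-0.22 = 0.4638
D_Venus = 0.4638 × 19.0 km = 8.81 km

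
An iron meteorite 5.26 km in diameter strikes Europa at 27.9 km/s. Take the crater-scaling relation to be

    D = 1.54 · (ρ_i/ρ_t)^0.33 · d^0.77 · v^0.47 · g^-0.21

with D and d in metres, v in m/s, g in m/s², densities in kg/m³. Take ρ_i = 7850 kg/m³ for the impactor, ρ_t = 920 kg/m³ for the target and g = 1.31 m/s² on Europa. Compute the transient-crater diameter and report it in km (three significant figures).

D ≈ 266 km

In SI units: d = 5260 m, v = 27900 m/s.
(ρ_i/ρ_t)^0.33 = (7850/920)^0.33 = 2.029
d^0.77 = 5260^0.77 = 733.1
v^0.47 = 27900^0.47 = 122.9
g^-0.21 = 1.31^-0.21 = 0.9449
D = 1.54 × 2.029 × 733.1 × 122.9 × 0.9449 = 2.660 × 10^5 m
   = 266.0 km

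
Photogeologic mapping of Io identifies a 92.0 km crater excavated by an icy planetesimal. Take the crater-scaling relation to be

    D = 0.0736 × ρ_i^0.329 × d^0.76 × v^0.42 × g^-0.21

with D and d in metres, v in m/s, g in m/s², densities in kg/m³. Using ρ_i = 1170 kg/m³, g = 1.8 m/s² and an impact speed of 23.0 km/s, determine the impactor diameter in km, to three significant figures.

d ≈ 22.6 km

Rearranging for d: d = [D / (0.0736 · 1170^0.329 · 23000^0.42 · 1.8^-0.21)]^(1/0.76).
D = 92000 m.
1170^0.329 = 10.22
23000^0.42 = 67.91
1.8^-0.21 = 0.8839
Denominator = 0.0736 × 10.22 × 67.91 × 0.8839 = 45.15
D / 45.15 = 92000 / 45.15 = 2038
d = 2038^(1/0.76) = 2038^1.3158 = 22607 m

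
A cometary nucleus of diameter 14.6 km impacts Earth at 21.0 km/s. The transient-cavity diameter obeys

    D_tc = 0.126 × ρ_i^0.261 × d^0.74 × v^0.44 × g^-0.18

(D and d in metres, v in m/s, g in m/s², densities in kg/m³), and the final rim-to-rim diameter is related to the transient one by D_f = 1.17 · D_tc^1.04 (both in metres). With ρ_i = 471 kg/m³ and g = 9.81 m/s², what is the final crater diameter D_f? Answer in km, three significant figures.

In SI: d = 14600 m, v = 21000 m/s.
ρ_i^0.261 = 471^0.261 = 4.985
d^0.74 = 14600^0.74 = 1207
v^0.44 = 21000^0.44 = 79.76
g^-0.18 = 9.81^-0.18 = 0.6630
D_tc = 0.126 × 4.985 × 1207 × 79.76 × 0.6630 = 40090 m
D_f = 1.17 × (40090)^1.04 = 71671 m
     = 71.67 km

D_f ≈ 71.7 km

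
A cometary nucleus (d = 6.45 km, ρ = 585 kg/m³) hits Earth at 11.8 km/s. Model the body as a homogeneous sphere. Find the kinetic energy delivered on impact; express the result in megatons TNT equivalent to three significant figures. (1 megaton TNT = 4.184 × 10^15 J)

d = 6450 m; v = 11800 m/s.
Mass m = (π/6) ρ d³ = (π/6) × 585 × (6450)³ = 8.219 × 10^13 kg
E = ½ m v² = 0.5 × 8.219 × 10^13 × (11800)² = 5.722 × 10^21 J
   = 5.722 × 10^21 / 4.184×10^15 = 1.368 × 10^6 Mt

E ≈ 1.37 × 10^6 Mt TNT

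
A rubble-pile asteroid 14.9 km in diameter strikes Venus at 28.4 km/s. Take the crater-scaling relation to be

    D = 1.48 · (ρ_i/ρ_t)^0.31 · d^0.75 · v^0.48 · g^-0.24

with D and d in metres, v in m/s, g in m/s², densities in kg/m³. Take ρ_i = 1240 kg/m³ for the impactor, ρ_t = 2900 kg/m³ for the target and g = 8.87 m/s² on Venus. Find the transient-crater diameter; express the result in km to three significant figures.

In SI units: d = 14900 m, v = 28400 m/s.
(ρ_i/ρ_t)^0.31 = (1240/2900)^0.31 = 0.7685
d^0.75 = 14900^0.75 = 1349
v^0.48 = 28400^0.48 = 137.3
g^-0.24 = 8.87^-0.24 = 0.5922
D = 1.48 × 0.7685 × 1349 × 137.3 × 0.5922 = 1.248 × 10^5 m
   = 124.8 km

D ≈ 125 km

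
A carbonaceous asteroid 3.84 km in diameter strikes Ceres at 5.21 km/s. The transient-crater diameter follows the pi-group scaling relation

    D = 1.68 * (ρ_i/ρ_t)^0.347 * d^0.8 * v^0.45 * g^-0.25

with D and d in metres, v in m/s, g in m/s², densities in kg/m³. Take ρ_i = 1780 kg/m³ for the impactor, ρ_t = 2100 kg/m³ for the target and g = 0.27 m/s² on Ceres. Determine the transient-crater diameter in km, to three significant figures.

D ≈ 76.3 km

In SI units: d = 3840 m, v = 5210 m/s.
(ρ_i/ρ_t)^0.347 = (1780/2100)^0.347 = 0.9442
d^0.8 = 3840^0.8 = 737.0
v^0.45 = 5210^0.45 = 47.05
g^-0.25 = 0.27^-0.25 = 1.387
D = 1.68 × 0.9442 × 737.0 × 47.05 × 1.387 = 76292 m
   = 76.29 km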